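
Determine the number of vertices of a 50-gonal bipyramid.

A bipyramid over an n-gon has 2n triangular faces and n + 2 vertices: V = 50 + 2 = 52, E = 3·50 = 150, F = 2·50 = 100.

52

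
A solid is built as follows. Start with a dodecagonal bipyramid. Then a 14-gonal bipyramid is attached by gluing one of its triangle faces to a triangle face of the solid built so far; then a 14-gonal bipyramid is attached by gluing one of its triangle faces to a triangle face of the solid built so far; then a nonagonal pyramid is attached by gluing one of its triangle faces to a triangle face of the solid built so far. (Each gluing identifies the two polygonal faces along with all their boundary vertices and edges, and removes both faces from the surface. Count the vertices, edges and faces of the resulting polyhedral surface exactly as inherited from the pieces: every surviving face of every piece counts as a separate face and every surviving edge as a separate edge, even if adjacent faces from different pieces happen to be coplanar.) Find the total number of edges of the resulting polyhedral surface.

129

A dodecagonal bipyramid: V=14, E=36, F=24.
Attach a 14-gonal bipyramid (V=16, E=42, F=28) along a 3-gon: merge 3 vertices and 3 edges, delete both glued faces → V=27, E=75, F=50.
Attach a 14-gonal bipyramid (V=16, E=42, F=28) along a 3-gon: merge 3 vertices and 3 edges, delete both glued faces → V=40, E=114, F=76.
Attach a nonagonal pyramid (V=10, E=18, F=10) along a 3-gon: merge 3 vertices and 3 edges, delete both glued faces → V=47, E=129, F=84.
Check: V − E + F = 47 − 129 + 84 = 2.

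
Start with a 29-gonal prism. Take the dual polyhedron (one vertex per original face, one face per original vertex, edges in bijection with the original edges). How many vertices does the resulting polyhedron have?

31

The base solid has V = 58, E = 87, F = 31.
The dual swaps V and F and preserves E: V′ = F = 31, E′ = E = 87, F′ = V = 58.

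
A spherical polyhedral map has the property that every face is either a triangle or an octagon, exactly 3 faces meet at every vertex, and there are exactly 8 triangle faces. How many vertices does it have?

Let x be the number of octagons; then F = 8 + x.
Edge–face incidences: 2E = 3·8 + 8·x = 24 + 8x.
Every vertex has degree 3, so 3V = 2E.
Euler: V − E + F = 2 ⇒ (2E)/3 − E + (8 + x) = 2.
Multiply by 6: 2·(2E) − 3·(2E) + 6·(8 + x) = 12, i.e. 48 + 6x − (24 + 8x) = 12.
Collecting terms: −2x + 24 = 12, so −2x = −12, so x = 6.
Then 2E = 24 + 8·6 = 72, so E = 36, V = 2E/3 = 24, F = 8 + 6 = 14.

24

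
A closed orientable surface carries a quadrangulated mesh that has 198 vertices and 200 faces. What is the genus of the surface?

Every face is a square, so 2E = 4·200 = 800, giving E = 400.
χ = V − E + F = 198 − 400 + 200 = -2.
For a closed orientable surface χ = 2 − 2g, so g = (2 − (-2))/2 = 2.

2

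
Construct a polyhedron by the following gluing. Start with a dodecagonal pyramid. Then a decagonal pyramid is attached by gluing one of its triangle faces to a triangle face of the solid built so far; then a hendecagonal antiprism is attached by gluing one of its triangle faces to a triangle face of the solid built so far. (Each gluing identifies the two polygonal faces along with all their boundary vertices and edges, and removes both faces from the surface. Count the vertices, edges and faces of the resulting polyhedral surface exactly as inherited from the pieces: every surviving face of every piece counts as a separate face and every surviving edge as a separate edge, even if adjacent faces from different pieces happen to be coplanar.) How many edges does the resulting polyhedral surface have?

A dodecagonal pyramid: V=13, E=24, F=13.
Attach a decagonal pyramid (V=11, E=20, F=11) along a 3-gon: merge 3 vertices and 3 edges, delete both glued faces → V=21, E=41, F=22.
Attach a hendecagonal antiprism (V=22, E=44, F=24) along a 3-gon: merge 3 vertices and 3 edges, delete both glued faces → V=40, E=82, F=44.
Check: V − E + F = 40 − 82 + 44 = 2.

82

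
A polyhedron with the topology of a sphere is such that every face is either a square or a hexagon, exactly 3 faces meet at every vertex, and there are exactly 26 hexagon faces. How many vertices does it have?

Let x be the number of squares; then F = 26 + x.
Edge–face incidences: 2E = 6·26 + 4·x = 156 + 4x.
Every vertex has degree 3, so 3V = 2E.
Euler: V − E + F = 2 ⇒ (2E)/3 − E + (26 + x) = 2.
Multiply by 6: 2·(2E) − 3·(2E) + 6·(26 + x) = 12, i.e. 156 + 6x − (156 + 4x) = 12.
Collecting terms: 2x = 12, so x = 6.
Then 2E = 156 + 4·6 = 180, so E = 90, V = 2E/3 = 60, F = 26 + 6 = 32.

60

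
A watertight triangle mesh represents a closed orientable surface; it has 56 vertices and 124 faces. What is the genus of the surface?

Every face is a triangle, so 2E = 3·124 = 372, giving E = 186.
χ = V − E + F = 56 − 186 + 124 = -6.
For a closed orientable surface χ = 2 − 2g, so g = (2 − (-6))/2 = 4.

4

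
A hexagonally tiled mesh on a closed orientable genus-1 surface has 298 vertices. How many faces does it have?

149

χ = 2 − 2·1 = 0, and every face is a hexagon so 6F = 2E.
V − E + F = 0 with E = 6F/2 gives 298 − (6/2 − 1)·F = 0, so F = 149 and E = 447.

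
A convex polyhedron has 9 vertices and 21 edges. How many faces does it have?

14

Here V − E + F = 2.
F = 2 − V + E = 2 − 9 + 21 = 14.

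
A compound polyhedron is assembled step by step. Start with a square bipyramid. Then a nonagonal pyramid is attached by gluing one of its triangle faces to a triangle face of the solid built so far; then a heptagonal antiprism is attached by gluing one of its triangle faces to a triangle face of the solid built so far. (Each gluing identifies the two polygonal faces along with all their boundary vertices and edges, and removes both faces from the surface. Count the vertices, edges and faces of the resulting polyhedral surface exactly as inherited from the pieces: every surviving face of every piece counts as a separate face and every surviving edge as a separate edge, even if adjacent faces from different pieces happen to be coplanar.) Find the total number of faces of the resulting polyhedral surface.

30

A square bipyramid: V=6, E=12, F=8.
Attach a nonagonal pyramid (V=10, E=18, F=10) along a 3-gon: merge 3 vertices and 3 edges, delete both glued faces → V=13, E=27, F=16.
Attach a heptagonal antiprism (V=14, E=28, F=16) along a 3-gon: merge 3 vertices and 3 edges, delete both glued faces → V=24, E=52, F=30.
Check: V − E + F = 24 − 52 + 30 = 2.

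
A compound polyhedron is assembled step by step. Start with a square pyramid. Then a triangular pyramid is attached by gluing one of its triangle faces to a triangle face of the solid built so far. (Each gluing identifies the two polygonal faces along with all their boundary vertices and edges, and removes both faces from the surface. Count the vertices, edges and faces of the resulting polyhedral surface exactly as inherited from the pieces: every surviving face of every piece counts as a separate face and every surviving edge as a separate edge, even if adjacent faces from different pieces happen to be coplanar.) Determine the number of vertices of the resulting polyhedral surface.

6

A square pyramid: V=5, E=8, F=5.
Attach a triangular pyramid (V=4, E=6, F=4) along a 3-gon: merge 3 vertices and 3 edges, delete both glued faces → V=6, E=11, F=7.
Check: V − E + F = 6 − 11 + 7 = 2.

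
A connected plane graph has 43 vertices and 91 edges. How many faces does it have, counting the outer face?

50

Euler's formula for a connected plane graph: V − E + F = 2, so F = 2 − 43 + 91 = 50.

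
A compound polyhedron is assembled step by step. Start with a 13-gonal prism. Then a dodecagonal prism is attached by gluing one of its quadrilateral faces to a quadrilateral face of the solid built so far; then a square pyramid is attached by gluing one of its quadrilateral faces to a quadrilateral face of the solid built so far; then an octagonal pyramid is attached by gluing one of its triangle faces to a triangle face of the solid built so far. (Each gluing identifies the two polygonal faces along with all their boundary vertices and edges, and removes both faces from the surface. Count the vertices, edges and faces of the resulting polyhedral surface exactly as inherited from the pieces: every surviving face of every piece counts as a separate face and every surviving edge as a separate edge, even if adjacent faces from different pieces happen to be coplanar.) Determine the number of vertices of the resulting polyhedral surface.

A 13-gonal prism: V=26, E=39, F=15.
Attach a dodecagonal prism (V=24, E=36, F=14) along a 4-gon: merge 4 vertices and 4 edges, delete both glued faces → V=46, E=71, F=27.
Attach a square pyramid (V=5, E=8, F=5) along a 4-gon: merge 4 vertices and 4 edges, delete both glued faces → V=47, E=75, F=30.
Attach an octagonal pyramid (V=9, E=16, F=9) along a 3-gon: merge 3 vertices and 3 edges, delete both glued faces → V=53, E=88, F=37.
Check: V − E + F = 53 − 88 + 37 = 2.

53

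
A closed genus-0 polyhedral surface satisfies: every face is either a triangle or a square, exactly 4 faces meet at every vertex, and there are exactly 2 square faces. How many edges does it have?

Let x be the number of triangles; then F = 2 + x.
Edge–face incidences: 2E = 4·2 + 3·x = 8 + 3x.
Every vertex has degree 4, so 4V = 2E.
Euler: V − E + F = 2 ⇒ (2E)/4 − E + (2 + x) = 2.
Multiply by 8: 2·(2E) − 4·(2E) + 8·(2 + x) = 16, i.e. 16 + 8x − 2·(8 + 3x) = 16.
Collecting terms: 2x = 16, so x = 8.
Then 2E = 8 + 3·8 = 32, so E = 16, V = 2E/4 = 8, F = 2 + 8 = 10.

16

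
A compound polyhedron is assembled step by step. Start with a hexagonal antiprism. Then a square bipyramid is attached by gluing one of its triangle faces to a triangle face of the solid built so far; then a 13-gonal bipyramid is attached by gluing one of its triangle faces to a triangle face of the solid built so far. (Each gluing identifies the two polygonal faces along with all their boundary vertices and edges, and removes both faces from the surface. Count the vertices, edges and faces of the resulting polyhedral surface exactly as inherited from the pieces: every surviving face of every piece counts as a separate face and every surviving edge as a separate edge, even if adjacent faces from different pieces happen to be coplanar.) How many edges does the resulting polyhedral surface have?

A hexagonal antiprism: V=12, E=24, F=14.
Attach a square bipyramid (V=6, E=12, F=8) along a 3-gon: merge 3 vertices and 3 edges, delete both glued faces → V=15, E=33, F=20.
Attach a 13-gonal bipyramid (V=15, E=39, F=26) along a 3-gon: merge 3 vertices and 3 edges, delete both glued faces → V=27, E=69, F=44.
Check: V − E + F = 27 − 69 + 44 = 2.

69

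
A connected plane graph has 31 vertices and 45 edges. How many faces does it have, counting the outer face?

16

Euler's formula for a connected plane graph: V − E + F = 2, so F = 2 − 31 + 45 = 16.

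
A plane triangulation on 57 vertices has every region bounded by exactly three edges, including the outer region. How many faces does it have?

110

In a plane triangulation 3F = 2E and V − E + F = 2, so F = 2V − 4 = 2·57 − 4 = 110.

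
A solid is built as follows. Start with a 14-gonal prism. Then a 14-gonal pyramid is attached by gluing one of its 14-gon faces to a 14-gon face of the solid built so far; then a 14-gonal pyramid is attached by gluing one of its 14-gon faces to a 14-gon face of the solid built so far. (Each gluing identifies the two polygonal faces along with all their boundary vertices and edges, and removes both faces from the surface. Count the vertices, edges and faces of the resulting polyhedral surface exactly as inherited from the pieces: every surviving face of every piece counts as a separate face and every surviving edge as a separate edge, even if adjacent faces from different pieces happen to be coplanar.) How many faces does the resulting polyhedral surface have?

42

A 14-gonal prism: V=28, E=42, F=16.
Attach a 14-gonal pyramid (V=15, E=28, F=15) along a 14-gon: merge 14 vertices and 14 edges, delete both glued faces → V=29, E=56, F=29.
Attach a 14-gonal pyramid (V=15, E=28, F=15) along a 14-gon: merge 14 vertices and 14 edges, delete both glued faces → V=30, E=70, F=42.
Check: V − E + F = 30 − 70 + 42 = 2.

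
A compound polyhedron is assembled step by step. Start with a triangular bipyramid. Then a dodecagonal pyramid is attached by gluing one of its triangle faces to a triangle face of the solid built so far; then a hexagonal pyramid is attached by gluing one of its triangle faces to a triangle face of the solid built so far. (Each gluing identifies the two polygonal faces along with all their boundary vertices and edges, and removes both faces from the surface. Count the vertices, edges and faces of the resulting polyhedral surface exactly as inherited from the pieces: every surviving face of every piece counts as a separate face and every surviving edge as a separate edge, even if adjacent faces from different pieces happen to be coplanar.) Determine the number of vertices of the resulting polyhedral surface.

A triangular bipyramid: V=5, E=9, F=6.
Attach a dodecagonal pyramid (V=13, E=24, F=13) along a 3-gon: merge 3 vertices and 3 edges, delete both glued faces → V=15, E=30, F=17.
Attach a hexagonal pyramid (V=7, E=12, F=7) along a 3-gon: merge 3 vertices and 3 edges, delete both glued faces → V=19, E=39, F=22.
Check: V − E + F = 19 − 39 + 22 = 2.

19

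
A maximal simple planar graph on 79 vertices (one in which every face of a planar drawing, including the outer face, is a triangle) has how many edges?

231

In a plane triangulation 3F = 2E and V − E + F = 2, so E = 3V − 6 = 3·79 − 6 = 231.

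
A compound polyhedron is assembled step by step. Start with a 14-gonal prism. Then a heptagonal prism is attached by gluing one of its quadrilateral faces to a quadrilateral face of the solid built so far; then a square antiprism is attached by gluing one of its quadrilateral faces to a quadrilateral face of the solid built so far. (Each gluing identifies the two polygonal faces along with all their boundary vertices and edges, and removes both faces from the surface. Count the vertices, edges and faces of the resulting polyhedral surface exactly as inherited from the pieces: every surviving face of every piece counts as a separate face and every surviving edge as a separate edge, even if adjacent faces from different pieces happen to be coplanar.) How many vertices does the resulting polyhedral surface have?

A 14-gonal prism: V=28, E=42, F=16.
Attach a heptagonal prism (V=14, E=21, F=9) along a 4-gon: merge 4 vertices and 4 edges, delete both glued faces → V=38, E=59, F=23.
Attach a square antiprism (V=8, E=16, F=10) along a 4-gon: merge 4 vertices and 4 edges, delete both glued faces → V=42, E=71, F=31.
Check: V − E + F = 42 − 71 + 31 = 2.

42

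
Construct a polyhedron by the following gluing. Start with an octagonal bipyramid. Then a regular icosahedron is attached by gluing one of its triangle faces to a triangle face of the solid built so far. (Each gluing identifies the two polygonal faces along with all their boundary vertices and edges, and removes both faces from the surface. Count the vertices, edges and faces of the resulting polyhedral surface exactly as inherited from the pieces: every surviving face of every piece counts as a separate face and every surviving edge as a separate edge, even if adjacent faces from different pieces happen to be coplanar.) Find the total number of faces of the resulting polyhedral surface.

34

An octagonal bipyramid: V=10, E=24, F=16.
Attach a regular icosahedron (V=12, E=30, F=20) along a 3-gon: merge 3 vertices and 3 edges, delete both glued faces → V=19, E=51, F=34.
Check: V − E + F = 19 − 51 + 34 = 2.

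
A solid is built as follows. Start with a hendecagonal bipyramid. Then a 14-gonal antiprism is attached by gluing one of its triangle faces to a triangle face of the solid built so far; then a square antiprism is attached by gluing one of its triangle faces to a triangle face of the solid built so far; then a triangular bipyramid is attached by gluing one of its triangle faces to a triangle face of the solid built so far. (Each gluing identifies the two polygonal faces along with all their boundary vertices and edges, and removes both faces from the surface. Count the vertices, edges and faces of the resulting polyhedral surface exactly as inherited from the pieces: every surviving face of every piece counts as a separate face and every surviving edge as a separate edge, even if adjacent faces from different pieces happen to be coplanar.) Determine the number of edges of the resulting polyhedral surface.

A hendecagonal bipyramid: V=13, E=33, F=22.
Attach a 14-gonal antiprism (V=28, E=56, F=30) along a 3-gon: merge 3 vertices and 3 edges, delete both glued faces → V=38, E=86, F=50.
Attach a square antiprism (V=8, E=16, F=10) along a 3-gon: merge 3 vertices and 3 edges, delete both glued faces → V=43, E=99, F=58.
Attach a triangular bipyramid (V=5, E=9, F=6) along a 3-gon: merge 3 vertices and 3 edges, delete both glued faces → V=45, E=105, F=62.
Check: V − E + F = 45 − 105 + 62 = 2.

105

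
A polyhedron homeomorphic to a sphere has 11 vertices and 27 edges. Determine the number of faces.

Here V − E + F = 2.
F = 2 − V + E = 2 − 11 + 27 = 18.

18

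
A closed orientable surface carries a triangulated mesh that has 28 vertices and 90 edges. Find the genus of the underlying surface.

2

Every face is a triangle and each edge borders two faces, so 3F = 2·90, giving F = 60.
χ = V − E + F = 28 − 90 + 60 = -2.
For a closed orientable surface χ = 2 − 2g, so g = (2 − (-2))/2 = 2.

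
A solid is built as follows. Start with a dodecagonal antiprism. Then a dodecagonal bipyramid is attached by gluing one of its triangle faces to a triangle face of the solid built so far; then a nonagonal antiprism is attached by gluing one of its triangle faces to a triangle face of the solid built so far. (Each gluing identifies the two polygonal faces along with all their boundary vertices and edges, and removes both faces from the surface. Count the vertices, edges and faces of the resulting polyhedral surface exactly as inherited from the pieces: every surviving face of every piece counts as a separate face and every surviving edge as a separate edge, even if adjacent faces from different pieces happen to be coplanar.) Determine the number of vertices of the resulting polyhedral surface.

A dodecagonal antiprism: V=24, E=48, F=26.
Attach a dodecagonal bipyramid (V=14, E=36, F=24) along a 3-gon: merge 3 vertices and 3 edges, delete both glued faces → V=35, E=81, F=48.
Attach a nonagonal antiprism (V=18, E=36, F=20) along a 3-gon: merge 3 vertices and 3 edges, delete both glued faces → V=50, E=114, F=66.
Check: V − E + F = 50 − 114 + 66 = 2.

50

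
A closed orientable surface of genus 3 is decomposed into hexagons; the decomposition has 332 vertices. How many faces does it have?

168

χ = 2 − 2·3 = -4, and every face is a hexagon so 6F = 2E.
V − E + F = -4 with E = 6F/2 gives 332 − (6/2 − 1)·F = -4, so F = 168 and E = 504.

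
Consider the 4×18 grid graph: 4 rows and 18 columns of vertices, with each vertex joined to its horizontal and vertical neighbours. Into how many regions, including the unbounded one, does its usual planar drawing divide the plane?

The grid has V = 4·18 = 72 vertices and E = 4·17 + 18·3 = 122 edges.
F = 2 − V + E = 2 − 72 + 122 = 52.

52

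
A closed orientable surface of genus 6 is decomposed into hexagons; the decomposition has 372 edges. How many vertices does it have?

χ = 2 − 2·6 = -10, and every face is a hexagon so 6F = 2E.
F = 2E/6 = 124. Then V = -10 + E − F = -10 + 372 − 124 = 238.

238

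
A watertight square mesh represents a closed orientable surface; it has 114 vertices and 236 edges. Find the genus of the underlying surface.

3

Every face is a square and each edge borders two faces, so 4F = 2·236, giving F = 118.
χ = V − E + F = 114 − 236 + 118 = -4.
For a closed orientable surface χ = 2 − 2g, so g = (2 − (-4))/2 = 3.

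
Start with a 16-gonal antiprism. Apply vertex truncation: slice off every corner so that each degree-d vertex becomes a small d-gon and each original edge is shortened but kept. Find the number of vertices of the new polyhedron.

128

The base solid has V = 32, E = 64, F = 34.
Truncation replaces each original edge-end by a new vertex, so V′ = 2E = 128.
Each original edge survives, and each old vertex of degree d contributes d new edges; summing degrees gives Σd = 2E, so E′ = E + 2E = 3E = 192.
Each original face survives and each original vertex becomes one new face: F′ = F + V = 66.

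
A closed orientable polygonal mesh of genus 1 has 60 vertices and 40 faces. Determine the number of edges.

100

For a closed orientable surface of genus 1, χ = 2 − 2·1 = 0.
E = V + F − (0) = 60 + 40 − (0) = 100.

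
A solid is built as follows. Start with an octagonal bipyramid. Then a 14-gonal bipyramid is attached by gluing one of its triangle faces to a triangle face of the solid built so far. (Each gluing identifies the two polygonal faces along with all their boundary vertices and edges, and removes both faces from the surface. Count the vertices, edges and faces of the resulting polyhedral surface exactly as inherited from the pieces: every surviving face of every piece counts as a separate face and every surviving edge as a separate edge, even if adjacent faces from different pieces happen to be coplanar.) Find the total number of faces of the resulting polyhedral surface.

An octagonal bipyramid: V=10, E=24, F=16.
Attach a 14-gonal bipyramid (V=16, E=42, F=28) along a 3-gon: merge 3 vertices and 3 edges, delete both glued faces → V=23, E=63, F=42.
Check: V − E + F = 23 − 63 + 42 = 2.

42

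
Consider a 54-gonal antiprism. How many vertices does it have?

108

An antiprism on an n-gon has two n-gon caps and 2n triangles: V = 2·54 = 108, E = 4·54 = 216, F = 2·54 + 2 = 110.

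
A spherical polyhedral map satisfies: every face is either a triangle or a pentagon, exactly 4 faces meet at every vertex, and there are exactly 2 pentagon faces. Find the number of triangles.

Let x be the number of triangles; then F = 2 + x.
Edge–face incidences: 2E = 5·2 + 3·x = 10 + 3x.
Every vertex has degree 4, so 4V = 2E.
Euler: V − E + F = 2 ⇒ (2E)/4 − E + (2 + x) = 2.
Multiply by 8: 2·(2E) − 4·(2E) + 8·(2 + x) = 16, i.e. 16 + 8x − 2·(10 + 3x) = 16.
Collecting terms: 2x − 4 = 16, so 2x = 20, so x = 10.
Then 2E = 10 + 3·10 = 40, so E = 20, V = 2E/4 = 10, F = 2 + 10 = 12.

10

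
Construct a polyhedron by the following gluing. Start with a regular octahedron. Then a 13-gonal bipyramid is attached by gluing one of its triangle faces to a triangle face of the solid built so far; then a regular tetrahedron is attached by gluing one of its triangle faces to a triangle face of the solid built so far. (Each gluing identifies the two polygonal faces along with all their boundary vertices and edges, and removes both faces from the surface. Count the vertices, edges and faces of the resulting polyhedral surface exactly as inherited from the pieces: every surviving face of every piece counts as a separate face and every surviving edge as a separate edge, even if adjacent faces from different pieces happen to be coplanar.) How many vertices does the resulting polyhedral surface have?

19

A regular octahedron: V=6, E=12, F=8.
Attach a 13-gonal bipyramid (V=15, E=39, F=26) along a 3-gon: merge 3 vertices and 3 edges, delete both glued faces → V=18, E=48, F=32.
Attach a regular tetrahedron (V=4, E=6, F=4) along a 3-gon: merge 3 vertices and 3 edges, delete both glued faces → V=19, E=51, F=34.
Check: V − E + F = 19 − 51 + 34 = 2.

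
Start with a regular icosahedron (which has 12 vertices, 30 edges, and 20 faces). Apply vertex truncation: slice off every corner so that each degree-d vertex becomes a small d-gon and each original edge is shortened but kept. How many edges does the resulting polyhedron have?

Truncation replaces each original edge-end by a new vertex, so V′ = 2E = 60.
Each original edge survives, and each old vertex of degree d contributes d new edges; summing degrees gives Σd = 2E, so E′ = E + 2E = 3E = 90.
Each original face survives and each original vertex becomes one new face: F′ = F + V = 32.

90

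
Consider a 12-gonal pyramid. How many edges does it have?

A pyramid on an n-gon base has one n-gon and n triangles: V = 12 + 1 = 13, E = 2·12 = 24, F = 12 + 1 = 13.

24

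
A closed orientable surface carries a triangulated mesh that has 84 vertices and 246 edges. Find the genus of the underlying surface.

Every face is a triangle and each edge borders two faces, so 3F = 2·246, giving F = 164.
χ = V − E + F = 84 − 246 + 164 = 2.
For a closed orientable surface χ = 2 − 2g, so g = (2 − (2))/2 = 0.

0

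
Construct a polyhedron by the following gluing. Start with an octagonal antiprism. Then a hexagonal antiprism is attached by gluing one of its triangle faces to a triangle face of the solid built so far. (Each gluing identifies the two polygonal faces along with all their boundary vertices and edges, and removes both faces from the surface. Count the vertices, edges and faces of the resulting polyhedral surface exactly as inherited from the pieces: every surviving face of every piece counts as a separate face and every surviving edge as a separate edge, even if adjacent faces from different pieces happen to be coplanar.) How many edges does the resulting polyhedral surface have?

53

An octagonal antiprism: V=16, E=32, F=18.
Attach a hexagonal antiprism (V=12, E=24, F=14) along a 3-gon: merge 3 vertices and 3 edges, delete both glued faces → V=25, E=53, F=30.
Check: V − E + F = 25 − 53 + 30 = 2.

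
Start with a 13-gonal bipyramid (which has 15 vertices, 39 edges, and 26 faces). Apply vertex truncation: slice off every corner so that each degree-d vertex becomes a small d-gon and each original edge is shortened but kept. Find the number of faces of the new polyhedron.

Truncation replaces each original edge-end by a new vertex, so V′ = 2E = 78.
Each original edge survives, and each old vertex of degree d contributes d new edges; summing degrees gives Σd = 2E, so E′ = E + 2E = 3E = 117.
Each original face survives and each original vertex becomes one new face: F′ = F + V = 41.

41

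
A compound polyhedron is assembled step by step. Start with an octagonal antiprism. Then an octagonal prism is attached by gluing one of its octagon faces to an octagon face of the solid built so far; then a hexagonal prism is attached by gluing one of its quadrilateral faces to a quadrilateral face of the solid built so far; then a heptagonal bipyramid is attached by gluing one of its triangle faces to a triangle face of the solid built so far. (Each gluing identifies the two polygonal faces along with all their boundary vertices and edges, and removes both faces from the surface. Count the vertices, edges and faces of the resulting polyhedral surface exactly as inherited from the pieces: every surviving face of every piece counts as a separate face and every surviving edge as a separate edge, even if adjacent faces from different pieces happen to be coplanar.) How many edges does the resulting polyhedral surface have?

An octagonal antiprism: V=16, E=32, F=18.
Attach an octagonal prism (V=16, E=24, F=10) along an 8-gon: merge 8 vertices and 8 edges, delete both glued faces → V=24, E=48, F=26.
Attach a hexagonal prism (V=12, E=18, F=8) along a 4-gon: merge 4 vertices and 4 edges, delete both glued faces → V=32, E=62, F=32.
Attach a heptagonal bipyramid (V=9, E=21, F=14) along a 3-gon: merge 3 vertices and 3 edges, delete both glued faces → V=38, E=80, F=44.
Check: V − E + F = 38 − 80 + 44 = 2.

80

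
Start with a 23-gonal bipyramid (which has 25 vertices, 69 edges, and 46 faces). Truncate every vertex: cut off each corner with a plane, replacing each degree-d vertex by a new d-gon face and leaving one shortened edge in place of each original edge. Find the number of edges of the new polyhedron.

Truncation replaces each original edge-end by a new vertex, so V′ = 2E = 138.
Each original edge survives, and each old vertex of degree d contributes d new edges; summing degrees gives Σd = 2E, so E′ = E + 2E = 3E = 207.
Each original face survives and each original vertex becomes one new face: F′ = F + V = 71.

207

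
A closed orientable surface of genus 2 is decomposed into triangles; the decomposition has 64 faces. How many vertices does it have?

30

χ = 2 − 2·2 = -2, and every face is a triangle so 3F = 2E.
E = 3·64/2 = 96. Then V = -2 + E − F = -2 + 96 − 64 = 30.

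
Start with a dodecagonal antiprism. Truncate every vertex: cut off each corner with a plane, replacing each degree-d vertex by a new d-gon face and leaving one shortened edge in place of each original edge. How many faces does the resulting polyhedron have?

The base solid has V = 24, E = 48, F = 26.
Truncation replaces each original edge-end by a new vertex, so V′ = 2E = 96.
Each original edge survives, and each old vertex of degree d contributes d new edges; summing degrees gives Σd = 2E, so E′ = E + 2E = 3E = 144.
Each original face survives and each original vertex becomes one new face: F′ = F + V = 50.

50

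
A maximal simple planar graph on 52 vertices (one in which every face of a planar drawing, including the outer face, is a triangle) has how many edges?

In a plane triangulation 3F = 2E and V − E + F = 2, so E = 3V − 6 = 3·52 − 6 = 150.

150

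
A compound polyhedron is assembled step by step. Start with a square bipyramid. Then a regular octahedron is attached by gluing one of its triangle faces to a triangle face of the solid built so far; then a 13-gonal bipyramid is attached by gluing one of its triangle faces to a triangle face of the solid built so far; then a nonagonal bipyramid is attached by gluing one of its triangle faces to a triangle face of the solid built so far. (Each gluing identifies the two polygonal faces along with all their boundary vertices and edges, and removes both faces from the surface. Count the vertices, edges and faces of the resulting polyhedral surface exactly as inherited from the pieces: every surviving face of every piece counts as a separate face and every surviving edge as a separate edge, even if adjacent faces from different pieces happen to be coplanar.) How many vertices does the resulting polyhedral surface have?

29

A square bipyramid: V=6, E=12, F=8.
Attach a regular octahedron (V=6, E=12, F=8) along a 3-gon: merge 3 vertices and 3 edges, delete both glued faces → V=9, E=21, F=14.
Attach a 13-gonal bipyramid (V=15, E=39, F=26) along a 3-gon: merge 3 vertices and 3 edges, delete both glued faces → V=21, E=57, F=38.
Attach a nonagonal bipyramid (V=11, E=27, F=18) along a 3-gon: merge 3 vertices and 3 edges, delete both glued faces → V=29, E=81, F=54.
Check: V − E + F = 29 − 81 + 54 = 2.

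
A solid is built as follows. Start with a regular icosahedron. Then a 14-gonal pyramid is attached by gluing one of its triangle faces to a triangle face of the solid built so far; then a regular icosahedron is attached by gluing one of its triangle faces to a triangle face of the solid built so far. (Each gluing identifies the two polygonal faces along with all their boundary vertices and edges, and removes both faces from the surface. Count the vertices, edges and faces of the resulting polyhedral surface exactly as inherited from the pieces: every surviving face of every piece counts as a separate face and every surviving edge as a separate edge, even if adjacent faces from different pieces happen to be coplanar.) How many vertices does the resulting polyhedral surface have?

A regular icosahedron: V=12, E=30, F=20.
Attach a 14-gonal pyramid (V=15, E=28, F=15) along a 3-gon: merge 3 vertices and 3 edges, delete both glued faces → V=24, E=55, F=33.
Attach a regular icosahedron (V=12, E=30, F=20) along a 3-gon: merge 3 vertices and 3 edges, delete both glued faces → V=33, E=82, F=51.
Check: V − E + F = 33 − 82 + 51 = 2.

33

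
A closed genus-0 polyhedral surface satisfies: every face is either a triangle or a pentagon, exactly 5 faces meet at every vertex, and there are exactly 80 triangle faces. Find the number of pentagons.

12

Let x be the number of pentagons; then F = 80 + x.
Edge–face incidences: 2E = 3·80 + 5·x = 240 + 5x.
Every vertex has degree 5, so 5V = 2E.
Euler: V − E + F = 2 ⇒ (2E)/5 − E + (80 + x) = 2.
Multiply by 10: 2·(2E) − 5·(2E) + 10·(80 + x) = 20, i.e. 800 + 10x − 3·(240 + 5x) = 20.
Collecting terms: −5x + 80 = 20, so −5x = −60, so x = 12.
Then 2E = 240 + 5·12 = 300, so E = 150, V = 2E/5 = 60, F = 80 + 12 = 92.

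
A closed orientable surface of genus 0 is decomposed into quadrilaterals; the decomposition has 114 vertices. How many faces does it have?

χ = 2 − 2·0 = 2, and every face is a square so 4F = 2E.
V − E + F = 2 with E = 4F/2 gives 114 − (4/2 − 1)·F = 2, so F = 112 and E = 224.

112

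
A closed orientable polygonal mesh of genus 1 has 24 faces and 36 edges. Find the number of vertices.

12

For a closed orientable surface of genus 1, χ = 2 − 2·1 = 0.
V = 0 + E − F = 0 + 36 − 24 = 12.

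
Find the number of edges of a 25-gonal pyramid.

50

A pyramid on an n-gon base has one n-gon and n triangles: V = 25 + 1 = 26, E = 2·25 = 50, F = 25 + 1 = 26.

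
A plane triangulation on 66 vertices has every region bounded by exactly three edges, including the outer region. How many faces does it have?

128

In a plane triangulation 3F = 2E and V − E + F = 2, so F = 2V − 4 = 2·66 − 4 = 128.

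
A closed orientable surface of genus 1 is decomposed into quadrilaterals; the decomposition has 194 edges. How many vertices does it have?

χ = 2 − 2·1 = 0, and every face is a square so 4F = 2E.
F = 2E/4 = 97. Then V = 0 + E − F = 0 + 194 − 97 = 97.

97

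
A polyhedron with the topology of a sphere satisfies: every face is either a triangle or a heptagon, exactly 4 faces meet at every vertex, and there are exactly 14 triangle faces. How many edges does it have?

28

Let x be the number of heptagons; then F = 14 + x.
Edge–face incidences: 2E = 3·14 + 7·x = 42 + 7x.
Every vertex has degree 4, so 4V = 2E.
Euler: V − E + F = 2 ⇒ (2E)/4 − E + (14 + x) = 2.
Multiply by 8: 2·(2E) − 4·(2E) + 8·(14 + x) = 16, i.e. 112 + 8x − 2·(42 + 7x) = 16.
Collecting terms: −6x + 28 = 16, so −6x = −12, so x = 2.
Then 2E = 42 + 7·2 = 56, so E = 28, V = 2E/4 = 14, F = 14 + 2 = 16.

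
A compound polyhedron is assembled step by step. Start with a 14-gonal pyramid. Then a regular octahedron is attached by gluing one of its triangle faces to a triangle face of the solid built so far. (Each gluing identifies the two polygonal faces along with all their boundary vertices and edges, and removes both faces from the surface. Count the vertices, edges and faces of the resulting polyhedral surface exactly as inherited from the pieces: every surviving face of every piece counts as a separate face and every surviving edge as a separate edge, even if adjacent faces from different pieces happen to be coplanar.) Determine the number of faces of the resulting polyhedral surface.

21

A 14-gonal pyramid: V=15, E=28, F=15.
Attach a regular octahedron (V=6, E=12, F=8) along a 3-gon: merge 3 vertices and 3 edges, delete both glued faces → V=18, E=37, F=21.
Check: V − E + F = 18 − 37 + 21 = 2.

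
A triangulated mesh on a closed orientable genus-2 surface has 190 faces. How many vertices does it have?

93

χ = 2 − 2·2 = -2, and every face is a triangle so 3F = 2E.
E = 3·190/2 = 285. Then V = -2 + E − F = -2 + 285 − 190 = 93.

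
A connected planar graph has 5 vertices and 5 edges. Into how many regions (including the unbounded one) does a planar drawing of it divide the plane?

2

Euler's formula for a connected plane graph: V − E + F = 2, so F = 2 − 5 + 5 = 2.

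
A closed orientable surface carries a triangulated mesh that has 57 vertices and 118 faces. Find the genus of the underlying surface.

2

Every face is a triangle, so 2E = 3·118 = 354, giving E = 177.
χ = V − E + F = 57 − 177 + 118 = -2.
For a closed orientable surface χ = 2 − 2g, so g = (2 − (-2))/2 = 2.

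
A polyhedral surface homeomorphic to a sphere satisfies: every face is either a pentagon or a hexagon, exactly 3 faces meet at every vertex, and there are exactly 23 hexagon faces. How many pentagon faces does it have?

12

Let x be the number of pentagons; then F = 23 + x.
Edge–face incidences: 2E = 6·23 + 5·x = 138 + 5x.
Every vertex has degree 3, so 3V = 2E.
Euler: V − E + F = 2 ⇒ (2E)/3 − E + (23 + x) = 2.
Multiply by 6: 2·(2E) − 3·(2E) + 6·(23 + x) = 12, i.e. 138 + 6x − (138 + 5x) = 12.
Collecting terms: x = 12.
Then 2E = 138 + 5·12 = 198, so E = 99, V = 2E/3 = 66, F = 23 + 12 = 35.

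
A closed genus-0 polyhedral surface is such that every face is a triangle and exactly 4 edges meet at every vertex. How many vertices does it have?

6

Each face has 3 edges and each edge borders two faces, so 2E = 3F.
Each vertex has degree 4, so 4V = 2E and hence V = 3F/4.
Euler: V − E + F = 2 ⇒ (3F/4) − (3F/2) + F = 2.
Multiply by 8: (6 − 12 + 8)F = 16, i.e. 2F = 16.
So F = 8, E = 3·8/2 = 12, V = 3·8/4 = 6.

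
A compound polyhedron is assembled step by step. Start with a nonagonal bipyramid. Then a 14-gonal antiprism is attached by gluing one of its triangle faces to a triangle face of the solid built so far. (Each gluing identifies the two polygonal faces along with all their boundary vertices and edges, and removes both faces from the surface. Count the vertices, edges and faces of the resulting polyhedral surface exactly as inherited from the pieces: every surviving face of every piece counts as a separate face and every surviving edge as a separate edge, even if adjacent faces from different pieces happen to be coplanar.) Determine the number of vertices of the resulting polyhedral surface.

A nonagonal bipyramid: V=11, E=27, F=18.
Attach a 14-gonal antiprism (V=28, E=56, F=30) along a 3-gon: merge 3 vertices and 3 edges, delete both glued faces → V=36, E=80, F=46.
Check: V − E + F = 36 − 80 + 46 = 2.

36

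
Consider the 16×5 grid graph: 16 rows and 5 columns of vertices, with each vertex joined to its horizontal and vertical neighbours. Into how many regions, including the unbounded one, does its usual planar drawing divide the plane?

61

The grid has V = 16·5 = 80 vertices and E = 16·4 + 5·15 = 139 edges.
F = 2 − V + E = 2 − 80 + 139 = 61.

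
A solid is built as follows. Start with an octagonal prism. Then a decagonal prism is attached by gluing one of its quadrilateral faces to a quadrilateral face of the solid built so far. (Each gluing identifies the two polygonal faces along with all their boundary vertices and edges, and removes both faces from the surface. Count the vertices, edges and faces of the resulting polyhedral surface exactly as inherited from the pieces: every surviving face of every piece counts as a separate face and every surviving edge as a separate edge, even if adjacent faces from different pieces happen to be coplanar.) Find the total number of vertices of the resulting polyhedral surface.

32

An octagonal prism: V=16, E=24, F=10.
Attach a decagonal prism (V=20, E=30, F=12) along a 4-gon: merge 4 vertices and 4 edges, delete both glued faces → V=32, E=50, F=20.
Check: V − E + F = 32 − 50 + 20 = 2.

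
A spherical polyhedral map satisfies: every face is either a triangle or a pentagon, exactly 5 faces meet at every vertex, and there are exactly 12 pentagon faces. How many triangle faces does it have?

Let x be the number of triangles; then F = 12 + x.
Edge–face incidences: 2E = 5·12 + 3·x = 60 + 3x.
Every vertex has degree 5, so 5V = 2E.
Euler: V − E + F = 2 ⇒ (2E)/5 − E + (12 + x) = 2.
Multiply by 10: 2·(2E) − 5·(2E) + 10·(12 + x) = 20, i.e. 120 + 10x − 3·(60 + 3x) = 20.
Collecting terms: x − 60 = 20, so x = 80.
Then 2E = 60 + 3·80 = 300, so E = 150, V = 2E/5 = 60, F = 12 + 80 = 92.

80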